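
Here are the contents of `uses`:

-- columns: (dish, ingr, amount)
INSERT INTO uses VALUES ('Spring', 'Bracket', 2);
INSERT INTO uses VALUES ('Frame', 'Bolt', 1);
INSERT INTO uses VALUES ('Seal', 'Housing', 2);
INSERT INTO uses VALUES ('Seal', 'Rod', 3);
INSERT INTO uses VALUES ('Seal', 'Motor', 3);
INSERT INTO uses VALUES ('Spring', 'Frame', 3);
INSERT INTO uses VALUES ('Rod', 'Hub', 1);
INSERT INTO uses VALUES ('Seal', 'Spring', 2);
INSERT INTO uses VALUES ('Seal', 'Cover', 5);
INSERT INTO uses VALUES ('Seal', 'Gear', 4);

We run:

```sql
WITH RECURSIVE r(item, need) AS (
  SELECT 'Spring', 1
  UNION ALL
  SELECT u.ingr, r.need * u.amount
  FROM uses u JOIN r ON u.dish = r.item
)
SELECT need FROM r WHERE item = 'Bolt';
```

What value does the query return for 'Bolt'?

Base: (Spring, need=1).
Iteration 1: components of {Spring} -> Bracket = 1*2 = 2, Frame = 1*3 = 3.
Iteration 2: components of {Bracket,Frame} -> Bolt = 3*1 = 3.
Iteration 3: no further components; recursion stops.

3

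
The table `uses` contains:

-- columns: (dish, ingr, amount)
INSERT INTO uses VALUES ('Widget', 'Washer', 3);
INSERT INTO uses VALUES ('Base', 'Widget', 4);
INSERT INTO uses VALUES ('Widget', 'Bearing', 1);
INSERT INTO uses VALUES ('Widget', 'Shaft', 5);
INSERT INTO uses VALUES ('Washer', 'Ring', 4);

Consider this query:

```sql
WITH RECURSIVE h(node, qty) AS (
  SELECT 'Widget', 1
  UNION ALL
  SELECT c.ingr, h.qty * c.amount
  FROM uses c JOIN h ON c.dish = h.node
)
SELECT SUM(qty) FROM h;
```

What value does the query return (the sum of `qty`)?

Base: (Widget, qty=1).
Iteration 1: components of {Widget} -> Bearing = 1*1 = 1, Shaft = 1*5 = 5, Washer = 1*3 = 3.
Iteration 2: components of {Bearing,Shaft,Washer} -> Ring = 3*4 = 12.
Iteration 3: no further components; recursion stops.
SUM(qty) = 1 + 5 + 3 + 1 + 12 = 22.

22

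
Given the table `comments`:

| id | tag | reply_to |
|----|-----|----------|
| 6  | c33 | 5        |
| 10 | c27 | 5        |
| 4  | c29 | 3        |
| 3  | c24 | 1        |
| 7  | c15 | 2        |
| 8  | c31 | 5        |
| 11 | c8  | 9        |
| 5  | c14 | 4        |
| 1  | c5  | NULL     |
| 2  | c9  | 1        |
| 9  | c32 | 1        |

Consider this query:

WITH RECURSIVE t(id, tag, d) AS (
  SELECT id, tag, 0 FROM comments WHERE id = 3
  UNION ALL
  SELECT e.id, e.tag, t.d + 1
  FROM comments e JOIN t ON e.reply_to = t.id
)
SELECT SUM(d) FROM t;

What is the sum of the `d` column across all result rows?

12

Base: id=3 (c24) at d 0.
Iteration 1: rows with reply_to in {3} -> c29 (id 4, d 1).
Iteration 2: rows with reply_to in {4} -> c14 (id 5, d 2).
Iteration 3: rows with reply_to in {5} -> c33 (id 6, d 3), c31 (id 8, d 3), c27 (id 10, d 3).
Iteration 4: no rows with reply_to in {6,8,10}; recursion stops.
SUM(d) = 0 + 1 + 2 + 3 + 3 + 3 = 12.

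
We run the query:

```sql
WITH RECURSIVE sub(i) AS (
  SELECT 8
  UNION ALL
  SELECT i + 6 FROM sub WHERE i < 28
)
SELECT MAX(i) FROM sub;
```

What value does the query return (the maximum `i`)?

32

Base: i=8.
Iteration 1: 8 < 28 holds -> i = 8 + 6 = 14.
Iteration 2: 14 < 28 holds -> i = 14 + 6 = 20.
Iteration 3: 20 < 28 holds -> i = 20 + 6 = 26.
Iteration 4: 26 < 28 holds -> i = 26 + 6 = 32.
Iteration 5: 32 < 28 fails; recursion stops.
i values: 8, 14, 20, 26, 32; the maximum is 32.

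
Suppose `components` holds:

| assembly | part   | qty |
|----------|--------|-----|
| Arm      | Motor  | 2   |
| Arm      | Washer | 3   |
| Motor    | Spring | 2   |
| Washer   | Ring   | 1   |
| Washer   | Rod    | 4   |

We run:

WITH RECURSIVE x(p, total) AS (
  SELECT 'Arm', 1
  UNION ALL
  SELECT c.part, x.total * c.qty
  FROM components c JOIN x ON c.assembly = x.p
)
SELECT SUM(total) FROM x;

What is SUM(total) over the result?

25

Base: (Arm, total=1).
Iteration 1: components of {Arm} -> Motor = 1*2 = 2, Washer = 1*3 = 3.
Iteration 2: components of {Motor,Washer} -> Ring = 3*1 = 3, Rod = 3*4 = 12, Spring = 2*2 = 4.
Iteration 3: no further components; recursion stops.
SUM(total) = 1 + 2 + 3 + 4 + 3 + 12 = 25.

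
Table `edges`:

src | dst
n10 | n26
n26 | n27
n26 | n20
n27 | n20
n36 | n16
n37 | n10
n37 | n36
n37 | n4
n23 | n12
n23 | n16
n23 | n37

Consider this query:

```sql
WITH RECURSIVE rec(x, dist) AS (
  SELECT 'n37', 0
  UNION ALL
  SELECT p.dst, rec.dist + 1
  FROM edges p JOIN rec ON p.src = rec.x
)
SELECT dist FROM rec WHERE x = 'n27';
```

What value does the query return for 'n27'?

3

Base: (n37, dist=0).
Iteration 1: edges from {n37} -> (n10, dist=1), (n36, dist=1), (n4, dist=1).
Iteration 2: edges from {n10,n36,n4} -> (n16, dist=2), (n26, dist=2).
Iteration 3: edges from {n16,n26} -> (n20, dist=3), (n27, dist=3).
Iteration 4: edges from {n20,n27} -> (n20, dist=4).
Iteration 5: no outgoing edges from {n20}; recursion stops.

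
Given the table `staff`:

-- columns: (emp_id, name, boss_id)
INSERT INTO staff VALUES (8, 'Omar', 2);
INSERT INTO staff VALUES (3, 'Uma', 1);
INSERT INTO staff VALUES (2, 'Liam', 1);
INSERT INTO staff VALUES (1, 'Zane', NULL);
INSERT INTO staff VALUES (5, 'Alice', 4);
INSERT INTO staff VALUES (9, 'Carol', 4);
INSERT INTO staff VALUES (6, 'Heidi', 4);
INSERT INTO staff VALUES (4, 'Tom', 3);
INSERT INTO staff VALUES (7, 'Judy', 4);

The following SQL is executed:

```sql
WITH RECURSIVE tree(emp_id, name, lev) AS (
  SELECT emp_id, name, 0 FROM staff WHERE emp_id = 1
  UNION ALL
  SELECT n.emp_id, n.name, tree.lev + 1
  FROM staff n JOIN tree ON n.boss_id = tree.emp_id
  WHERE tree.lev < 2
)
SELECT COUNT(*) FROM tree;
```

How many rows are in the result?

Base: emp_id=1 (Zane) at lev 0.
Iteration 1: rows with boss_id in {1} -> Liam (id 2, lev 1), Uma (id 3, lev 1).
Iteration 2: rows with boss_id in {2,3} -> Tom (id 4, lev 2), Omar (id 8, lev 2).
Iteration 3: lev < 2 fails for all current rows; recursion stops.
Total rows emitted: 5.

5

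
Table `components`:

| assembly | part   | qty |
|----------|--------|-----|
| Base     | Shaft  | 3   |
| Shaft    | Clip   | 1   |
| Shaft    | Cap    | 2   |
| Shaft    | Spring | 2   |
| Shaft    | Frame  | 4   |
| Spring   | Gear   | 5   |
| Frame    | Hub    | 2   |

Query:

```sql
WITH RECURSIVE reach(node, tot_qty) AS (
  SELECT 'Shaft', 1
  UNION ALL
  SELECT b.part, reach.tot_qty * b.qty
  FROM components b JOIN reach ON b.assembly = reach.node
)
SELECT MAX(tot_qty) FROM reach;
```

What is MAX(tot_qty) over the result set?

Base: (Shaft, tot_qty=1).
Iteration 1: components of {Shaft} -> Cap = 1*2 = 2, Clip = 1*1 = 1, Frame = 1*4 = 4, Spring = 1*2 = 2.
Iteration 2: components of {Cap,Clip,Frame,Spring} -> Gear = 2*5 = 10, Hub = 4*2 = 8.
Iteration 3: no further components; recursion stops.
tot_qty values: 1, 1, 2, 2, 4, 10, 8; the maximum is 10.

10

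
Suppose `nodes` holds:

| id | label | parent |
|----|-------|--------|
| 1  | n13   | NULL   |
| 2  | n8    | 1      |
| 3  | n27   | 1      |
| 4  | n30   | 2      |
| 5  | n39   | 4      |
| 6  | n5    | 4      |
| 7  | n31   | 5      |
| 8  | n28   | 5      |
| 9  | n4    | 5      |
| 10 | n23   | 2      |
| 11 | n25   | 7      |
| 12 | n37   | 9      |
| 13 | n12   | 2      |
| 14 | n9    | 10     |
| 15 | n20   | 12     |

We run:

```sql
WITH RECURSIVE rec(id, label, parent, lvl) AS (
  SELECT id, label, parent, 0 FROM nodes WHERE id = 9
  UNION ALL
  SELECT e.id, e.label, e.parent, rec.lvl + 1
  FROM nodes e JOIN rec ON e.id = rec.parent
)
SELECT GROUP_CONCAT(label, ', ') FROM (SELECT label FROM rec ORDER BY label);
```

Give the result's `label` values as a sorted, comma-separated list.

Base: id=9 (n4), parent=5, lvl 0.
Iteration 1: join on id=5 -> n39 (id 5, parent=4, lvl 1).
Iteration 2: join on id=4 -> n30 (id 4, parent=2, lvl 2).
Iteration 3: join on id=2 -> n8 (id 2, parent=1, lvl 3).
Iteration 4: join on id=1 -> n13 (id 1, parent=NULL, lvl 4).
Iteration 5: parent is NULL; no match; recursion stops.

n13, n30, n39, n4, n8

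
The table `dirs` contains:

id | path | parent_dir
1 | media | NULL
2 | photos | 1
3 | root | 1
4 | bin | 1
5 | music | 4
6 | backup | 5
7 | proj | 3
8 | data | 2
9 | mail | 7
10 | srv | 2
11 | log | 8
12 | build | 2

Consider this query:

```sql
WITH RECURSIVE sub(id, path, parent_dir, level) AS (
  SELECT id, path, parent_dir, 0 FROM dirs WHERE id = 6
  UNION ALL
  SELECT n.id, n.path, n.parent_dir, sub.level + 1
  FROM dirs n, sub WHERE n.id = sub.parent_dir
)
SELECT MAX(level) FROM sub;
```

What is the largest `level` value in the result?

3

Base: id=6 (backup), parent_dir=5, level 0.
Iteration 1: join on id=5 -> music (id 5, parent_dir=4, level 1).
Iteration 2: join on id=4 -> bin (id 4, parent_dir=1, level 2).
Iteration 3: join on id=1 -> media (id 1, parent_dir=NULL, level 3).
Iteration 4: parent_dir is NULL; no match; recursion stops.
level values: 0, 1, 2, 3; the maximum is 3.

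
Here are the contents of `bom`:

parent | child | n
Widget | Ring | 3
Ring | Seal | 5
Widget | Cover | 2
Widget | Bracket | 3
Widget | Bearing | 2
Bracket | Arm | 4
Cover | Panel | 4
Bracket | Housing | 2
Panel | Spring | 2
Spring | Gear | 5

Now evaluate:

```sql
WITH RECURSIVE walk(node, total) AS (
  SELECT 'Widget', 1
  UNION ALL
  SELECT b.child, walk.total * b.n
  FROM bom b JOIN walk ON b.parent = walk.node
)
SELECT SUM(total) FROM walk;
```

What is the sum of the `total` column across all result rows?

148

Base: (Widget, total=1).
Iteration 1: components of {Widget} -> Bearing = 1*2 = 2, Bracket = 1*3 = 3, Cover = 1*2 = 2, Ring = 1*3 = 3.
Iteration 2: components of {Bearing,Bracket,Cover,Ring} -> Arm = 3*4 = 12, Housing = 3*2 = 6, Panel = 2*4 = 8, Seal = 3*5 = 15.
Iteration 3: components of {Arm,Housing,Panel,Seal} -> Spring = 8*2 = 16.
Iteration 4: components of {Spring} -> Gear = 16*5 = 80.
Iteration 5: no further components; recursion stops.
SUM(total) = 1 + 3 + 2 + 3 + 2 + 15 + 8 + 12 + 6 + 16 + 80 = 148.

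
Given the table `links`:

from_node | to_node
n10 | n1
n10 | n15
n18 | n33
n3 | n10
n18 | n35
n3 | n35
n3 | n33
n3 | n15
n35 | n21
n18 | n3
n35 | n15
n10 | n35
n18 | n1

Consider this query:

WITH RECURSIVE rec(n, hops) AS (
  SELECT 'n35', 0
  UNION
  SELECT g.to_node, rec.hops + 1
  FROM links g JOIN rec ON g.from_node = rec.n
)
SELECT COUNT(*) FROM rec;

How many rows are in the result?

3

Base: (n35, hops=0).
Iteration 1: edges from {n35} -> (n15, hops=1), (n21, hops=1).
Iteration 2: no outgoing edges from {n15,n21}; recursion stops.
Total rows emitted: 3.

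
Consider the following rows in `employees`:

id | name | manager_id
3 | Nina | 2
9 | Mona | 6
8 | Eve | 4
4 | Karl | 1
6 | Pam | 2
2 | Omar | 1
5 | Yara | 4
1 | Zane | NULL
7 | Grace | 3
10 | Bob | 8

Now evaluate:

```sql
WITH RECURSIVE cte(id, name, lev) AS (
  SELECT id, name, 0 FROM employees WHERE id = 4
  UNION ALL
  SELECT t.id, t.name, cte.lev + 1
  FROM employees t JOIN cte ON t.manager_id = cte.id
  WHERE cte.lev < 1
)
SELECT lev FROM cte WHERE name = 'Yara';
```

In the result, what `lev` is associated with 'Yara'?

Base: id=4 (Karl) at lev 0.
Iteration 1: rows with manager_id in {4} -> Yara (id 5, lev 1), Eve (id 8, lev 1).
Iteration 2: lev < 1 fails for all current rows; recursion stops.

1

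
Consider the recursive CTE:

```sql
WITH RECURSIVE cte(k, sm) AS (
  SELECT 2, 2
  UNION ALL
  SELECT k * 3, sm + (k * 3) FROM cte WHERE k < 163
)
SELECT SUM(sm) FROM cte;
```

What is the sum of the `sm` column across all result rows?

Base: k=2, sm=2.
Iteration 1: 2 < 163 holds -> k = 2 * 3 = 6, sm = 2 + 6 = 8.
Iteration 2: 6 < 163 holds -> k = 6 * 3 = 18, sm = 8 + 18 = 26.
Iteration 3: 18 < 163 holds -> k = 18 * 3 = 54, sm = 26 + 54 = 80.
Iteration 4: 54 < 163 holds -> k = 54 * 3 = 162, sm = 80 + 162 = 242.
Iteration 5: 162 < 163 holds -> k = 162 * 3 = 486, sm = 242 + 486 = 728.
Iteration 6: 486 < 163 fails; recursion stops.
SUM(sm) = 2 + 8 + 26 + 80 + 242 + 728 = 1086.

1086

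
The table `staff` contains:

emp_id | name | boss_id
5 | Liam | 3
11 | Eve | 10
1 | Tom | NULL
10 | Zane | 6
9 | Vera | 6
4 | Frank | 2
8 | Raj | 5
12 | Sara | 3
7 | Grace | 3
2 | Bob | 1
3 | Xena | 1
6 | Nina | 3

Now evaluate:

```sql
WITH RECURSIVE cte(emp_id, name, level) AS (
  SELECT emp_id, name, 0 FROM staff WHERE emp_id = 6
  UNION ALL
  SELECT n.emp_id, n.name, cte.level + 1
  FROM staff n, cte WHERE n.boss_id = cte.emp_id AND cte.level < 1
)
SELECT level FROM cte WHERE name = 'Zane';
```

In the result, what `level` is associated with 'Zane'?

Base: emp_id=6 (Nina) at level 0.
Iteration 1: rows with boss_id in {6} -> Vera (id 9, level 1), Zane (id 10, level 1).
Iteration 2: level < 1 fails for all current rows; recursion stops.

1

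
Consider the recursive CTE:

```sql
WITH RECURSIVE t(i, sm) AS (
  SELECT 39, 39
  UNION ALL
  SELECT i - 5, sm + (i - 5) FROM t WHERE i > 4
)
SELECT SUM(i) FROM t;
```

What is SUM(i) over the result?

172

Base: i=39, sm=39.
Iteration 1: 39 > 4 holds -> i = 39 - 5 = 34, sm = 39 + 34 = 73.
Iteration 2: 34 > 4 holds -> i = 34 - 5 = 29, sm = 73 + 29 = 102.
Iteration 3: 29 > 4 holds -> i = 29 - 5 = 24, sm = 102 + 24 = 126.
Iteration 4: 24 > 4 holds -> i = 24 - 5 = 19, sm = 126 + 19 = 145.
Iteration 5: 19 > 4 holds -> i = 19 - 5 = 14, sm = 145 + 14 = 159.
Iteration 6: 14 > 4 holds -> i = 14 - 5 = 9, sm = 159 + 9 = 168.
Iteration 7: 9 > 4 holds -> i = 9 - 5 = 4, sm = 168 + 4 = 172.
Iteration 8: 4 > 4 fails; recursion stops.
SUM(i) = 39 + 34 + 29 + 24 + 19 + 14 + 9 + 4 = 172.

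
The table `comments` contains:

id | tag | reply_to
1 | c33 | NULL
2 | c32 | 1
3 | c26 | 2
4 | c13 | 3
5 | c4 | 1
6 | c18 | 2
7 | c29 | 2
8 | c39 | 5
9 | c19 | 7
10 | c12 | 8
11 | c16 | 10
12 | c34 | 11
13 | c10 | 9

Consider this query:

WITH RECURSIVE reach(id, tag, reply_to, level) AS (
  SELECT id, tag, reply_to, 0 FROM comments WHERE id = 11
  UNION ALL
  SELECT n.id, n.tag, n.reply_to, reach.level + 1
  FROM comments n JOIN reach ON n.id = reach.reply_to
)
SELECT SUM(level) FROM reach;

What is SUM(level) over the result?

Base: id=11 (c16), reply_to=10, level 0.
Iteration 1: join on id=10 -> c12 (id 10, reply_to=8, level 1).
Iteration 2: join on id=8 -> c39 (id 8, reply_to=5, level 2).
Iteration 3: join on id=5 -> c4 (id 5, reply_to=1, level 3).
Iteration 4: join on id=1 -> c33 (id 1, reply_to=NULL, level 4).
Iteration 5: reply_to is NULL; no match; recursion stops.
SUM(level) = 0 + 1 + 2 + 3 + 4 = 10.

10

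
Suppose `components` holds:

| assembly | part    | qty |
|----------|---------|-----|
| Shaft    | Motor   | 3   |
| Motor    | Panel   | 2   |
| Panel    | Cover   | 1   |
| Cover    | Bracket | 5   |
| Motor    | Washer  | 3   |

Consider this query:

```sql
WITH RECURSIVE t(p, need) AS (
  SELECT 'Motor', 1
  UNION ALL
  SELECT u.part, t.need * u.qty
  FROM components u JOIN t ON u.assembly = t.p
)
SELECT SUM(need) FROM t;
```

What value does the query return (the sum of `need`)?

18

Base: (Motor, need=1).
Iteration 1: components of {Motor} -> Panel = 1*2 = 2, Washer = 1*3 = 3.
Iteration 2: components of {Panel,Washer} -> Cover = 2*1 = 2.
Iteration 3: components of {Cover} -> Bracket = 2*5 = 10.
Iteration 4: no further components; recursion stops.
SUM(need) = 1 + 2 + 3 + 2 + 10 = 18.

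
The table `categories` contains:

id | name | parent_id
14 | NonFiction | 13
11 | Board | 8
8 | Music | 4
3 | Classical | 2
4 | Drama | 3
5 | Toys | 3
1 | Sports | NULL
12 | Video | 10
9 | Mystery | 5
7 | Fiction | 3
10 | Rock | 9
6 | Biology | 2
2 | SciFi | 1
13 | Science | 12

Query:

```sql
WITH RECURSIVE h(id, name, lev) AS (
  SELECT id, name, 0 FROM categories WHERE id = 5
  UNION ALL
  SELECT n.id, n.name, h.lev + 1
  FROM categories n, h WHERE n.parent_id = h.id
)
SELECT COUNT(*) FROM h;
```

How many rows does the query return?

Base: id=5 (Toys) at lev 0.
Iteration 1: rows with parent_id in {5} -> Mystery (id 9, lev 1).
Iteration 2: rows with parent_id in {9} -> Rock (id 10, lev 2).
Iteration 3: rows with parent_id in {10} -> Video (id 12, lev 3).
Iteration 4: rows with parent_id in {12} -> Science (id 13, lev 4).
Iteration 5: rows with parent_id in {13} -> NonFiction (id 14, lev 5).
Iteration 6: no rows with parent_id in {14}; recursion stops.
Total rows emitted: 6.

6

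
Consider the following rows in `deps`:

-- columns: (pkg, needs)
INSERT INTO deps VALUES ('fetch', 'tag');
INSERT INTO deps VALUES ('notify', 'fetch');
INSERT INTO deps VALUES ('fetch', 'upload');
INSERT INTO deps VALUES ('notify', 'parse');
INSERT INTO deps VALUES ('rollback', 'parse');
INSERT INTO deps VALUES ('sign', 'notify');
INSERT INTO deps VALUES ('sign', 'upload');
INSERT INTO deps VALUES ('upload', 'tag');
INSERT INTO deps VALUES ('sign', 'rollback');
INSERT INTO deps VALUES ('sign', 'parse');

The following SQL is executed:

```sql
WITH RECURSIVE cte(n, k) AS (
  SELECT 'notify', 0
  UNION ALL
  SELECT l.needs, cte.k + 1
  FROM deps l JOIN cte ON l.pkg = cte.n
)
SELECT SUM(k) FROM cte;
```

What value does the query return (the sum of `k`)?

9

Base: (notify, k=0).
Iteration 1: edges from {notify} -> (fetch, k=1), (parse, k=1).
Iteration 2: edges from {fetch,parse} -> (tag, k=2), (upload, k=2).
Iteration 3: edges from {tag,upload} -> (tag, k=3).
Iteration 4: no outgoing edges from {tag}; recursion stops.
SUM(k) = 0 + 1 + 1 + 2 + 2 + 3 = 9.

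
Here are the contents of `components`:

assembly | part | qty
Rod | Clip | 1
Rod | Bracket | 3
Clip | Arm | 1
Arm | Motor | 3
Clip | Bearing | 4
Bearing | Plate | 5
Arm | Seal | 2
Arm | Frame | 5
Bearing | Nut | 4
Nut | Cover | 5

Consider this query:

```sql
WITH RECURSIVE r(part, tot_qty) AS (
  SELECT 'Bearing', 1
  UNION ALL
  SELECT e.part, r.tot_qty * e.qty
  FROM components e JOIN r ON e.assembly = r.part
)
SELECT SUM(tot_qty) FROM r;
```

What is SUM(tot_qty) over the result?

30

Base: (Bearing, tot_qty=1).
Iteration 1: components of {Bearing} -> Nut = 1*4 = 4, Plate = 1*5 = 5.
Iteration 2: components of {Nut,Plate} -> Cover = 4*5 = 20.
Iteration 3: no further components; recursion stops.
SUM(tot_qty) = 1 + 5 + 4 + 20 = 30.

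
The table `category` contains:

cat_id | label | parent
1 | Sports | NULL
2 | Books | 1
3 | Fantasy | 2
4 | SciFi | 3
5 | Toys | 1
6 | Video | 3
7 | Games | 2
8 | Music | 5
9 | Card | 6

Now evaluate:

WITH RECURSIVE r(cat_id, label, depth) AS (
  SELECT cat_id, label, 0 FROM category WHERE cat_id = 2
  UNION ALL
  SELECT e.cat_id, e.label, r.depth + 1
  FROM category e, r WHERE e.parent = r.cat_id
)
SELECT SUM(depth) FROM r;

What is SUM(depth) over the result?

9

Base: cat_id=2 (Books) at depth 0.
Iteration 1: rows with parent in {2} -> Fantasy (id 3, depth 1), Games (id 7, depth 1).
Iteration 2: rows with parent in {3,7} -> SciFi (id 4, depth 2), Video (id 6, depth 2).
Iteration 3: rows with parent in {4,6} -> Card (id 9, depth 3).
Iteration 4: no rows with parent in {9}; recursion stops.
SUM(depth) = 0 + 1 + 1 + 2 + 2 + 3 = 9.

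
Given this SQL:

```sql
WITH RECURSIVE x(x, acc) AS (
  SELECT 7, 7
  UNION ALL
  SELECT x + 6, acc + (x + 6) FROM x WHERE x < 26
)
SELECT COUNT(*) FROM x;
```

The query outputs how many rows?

5

Base: x=7, acc=7.
Iteration 1: 7 < 26 holds -> x = 7 + 6 = 13, acc = 7 + 13 = 20.
Iteration 2: 13 < 26 holds -> x = 13 + 6 = 19, acc = 20 + 19 = 39.
Iteration 3: 19 < 26 holds -> x = 19 + 6 = 25, acc = 39 + 25 = 64.
Iteration 4: 25 < 26 holds -> x = 25 + 6 = 31, acc = 64 + 31 = 95.
Iteration 5: 31 < 26 fails; recursion stops.
Total rows emitted: 5.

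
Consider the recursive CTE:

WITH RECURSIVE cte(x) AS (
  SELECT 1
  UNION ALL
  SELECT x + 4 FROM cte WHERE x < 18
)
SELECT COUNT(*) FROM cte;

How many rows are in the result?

Base: x=1.
Iteration 1: 1 < 18 holds -> x = 1 + 4 = 5.
Iteration 2: 5 < 18 holds -> x = 5 + 4 = 9.
Iteration 3: 9 < 18 holds -> x = 9 + 4 = 13.
Iteration 4: 13 < 18 holds -> x = 13 + 4 = 17.
Iteration 5: 17 < 18 holds -> x = 17 + 4 = 21.
Iteration 6: 21 < 18 fails; recursion stops.
Total rows emitted: 6.

6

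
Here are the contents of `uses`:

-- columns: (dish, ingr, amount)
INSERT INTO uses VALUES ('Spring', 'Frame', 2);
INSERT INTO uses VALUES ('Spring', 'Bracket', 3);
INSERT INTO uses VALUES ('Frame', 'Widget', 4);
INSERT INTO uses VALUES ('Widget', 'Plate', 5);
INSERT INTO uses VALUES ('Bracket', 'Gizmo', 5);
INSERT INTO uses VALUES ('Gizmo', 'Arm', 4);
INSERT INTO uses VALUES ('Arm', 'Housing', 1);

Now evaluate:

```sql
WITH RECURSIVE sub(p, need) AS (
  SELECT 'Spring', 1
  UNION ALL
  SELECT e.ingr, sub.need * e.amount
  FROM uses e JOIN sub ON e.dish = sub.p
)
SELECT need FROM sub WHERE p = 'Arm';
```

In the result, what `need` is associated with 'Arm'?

60

Base: (Spring, need=1).
Iteration 1: components of {Spring} -> Bracket = 1*3 = 3, Frame = 1*2 = 2.
Iteration 2: components of {Bracket,Frame} -> Gizmo = 3*5 = 15, Widget = 2*4 = 8.
Iteration 3: components of {Gizmo,Widget} -> Arm = 15*4 = 60, Plate = 8*5 = 40.
Iteration 4: components of {Arm,Plate} -> Housing = 60*1 = 60.
Iteration 5: no further components; recursion stops.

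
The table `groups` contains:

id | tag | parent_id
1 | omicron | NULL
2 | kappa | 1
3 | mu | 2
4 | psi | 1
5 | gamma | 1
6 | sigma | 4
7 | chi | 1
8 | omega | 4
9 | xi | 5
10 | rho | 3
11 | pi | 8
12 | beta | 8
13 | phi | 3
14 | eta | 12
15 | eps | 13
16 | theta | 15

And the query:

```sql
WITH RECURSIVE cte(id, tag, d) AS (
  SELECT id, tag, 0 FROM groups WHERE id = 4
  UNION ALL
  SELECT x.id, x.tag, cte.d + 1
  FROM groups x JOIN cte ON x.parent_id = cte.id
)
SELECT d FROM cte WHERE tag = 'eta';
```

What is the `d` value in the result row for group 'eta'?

Base: id=4 (psi) at d 0.
Iteration 1: rows with parent_id in {4} -> sigma (id 6, d 1), omega (id 8, d 1).
Iteration 2: rows with parent_id in {6,8} -> pi (id 11, d 2), beta (id 12, d 2).
Iteration 3: rows with parent_id in {11,12} -> eta (id 14, d 3).
Iteration 4: no rows with parent_id in {14}; recursion stops.

3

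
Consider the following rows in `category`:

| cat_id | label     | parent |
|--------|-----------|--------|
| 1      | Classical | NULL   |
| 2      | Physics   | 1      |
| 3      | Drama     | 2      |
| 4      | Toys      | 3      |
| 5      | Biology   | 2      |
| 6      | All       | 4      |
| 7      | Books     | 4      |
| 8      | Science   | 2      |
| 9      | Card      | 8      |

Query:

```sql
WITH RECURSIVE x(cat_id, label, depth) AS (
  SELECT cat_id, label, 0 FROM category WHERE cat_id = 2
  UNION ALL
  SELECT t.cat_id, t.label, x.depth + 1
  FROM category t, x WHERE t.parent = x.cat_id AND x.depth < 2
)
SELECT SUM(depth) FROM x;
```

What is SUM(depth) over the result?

7

Base: cat_id=2 (Physics) at depth 0.
Iteration 1: rows with parent in {2} -> Drama (id 3, depth 1), Biology (id 5, depth 1), Science (id 8, depth 1).
Iteration 2: rows with parent in {3,5,8} -> Toys (id 4, depth 2), Card (id 9, depth 2).
Iteration 3: depth < 2 fails for all current rows; recursion stops.
SUM(depth) = 0 + 1 + 1 + 1 + 2 + 2 = 7.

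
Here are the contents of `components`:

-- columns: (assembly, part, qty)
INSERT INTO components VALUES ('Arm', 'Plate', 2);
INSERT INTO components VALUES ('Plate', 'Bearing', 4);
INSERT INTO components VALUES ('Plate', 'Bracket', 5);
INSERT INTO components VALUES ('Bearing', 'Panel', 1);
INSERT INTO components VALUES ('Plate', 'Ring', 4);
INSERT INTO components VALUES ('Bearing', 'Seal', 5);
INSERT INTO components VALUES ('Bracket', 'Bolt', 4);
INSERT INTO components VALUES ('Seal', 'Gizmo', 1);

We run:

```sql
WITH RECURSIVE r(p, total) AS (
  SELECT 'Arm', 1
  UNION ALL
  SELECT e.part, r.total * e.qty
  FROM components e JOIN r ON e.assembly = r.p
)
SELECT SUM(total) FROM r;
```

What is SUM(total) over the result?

Base: (Arm, total=1).
Iteration 1: components of {Arm} -> Plate = 1*2 = 2.
Iteration 2: components of {Plate} -> Bearing = 2*4 = 8, Bracket = 2*5 = 10, Ring = 2*4 = 8.
Iteration 3: components of {Bearing,Bracket,Ring} -> Bolt = 10*4 = 40, Panel = 8*1 = 8, Seal = 8*5 = 40.
Iteration 4: components of {Bolt,Panel,Seal} -> Gizmo = 40*1 = 40.
Iteration 5: no further components; recursion stops.
SUM(total) = 1 + 2 + 8 + 10 + 8 + 8 + 40 + 40 + 40 = 157.

157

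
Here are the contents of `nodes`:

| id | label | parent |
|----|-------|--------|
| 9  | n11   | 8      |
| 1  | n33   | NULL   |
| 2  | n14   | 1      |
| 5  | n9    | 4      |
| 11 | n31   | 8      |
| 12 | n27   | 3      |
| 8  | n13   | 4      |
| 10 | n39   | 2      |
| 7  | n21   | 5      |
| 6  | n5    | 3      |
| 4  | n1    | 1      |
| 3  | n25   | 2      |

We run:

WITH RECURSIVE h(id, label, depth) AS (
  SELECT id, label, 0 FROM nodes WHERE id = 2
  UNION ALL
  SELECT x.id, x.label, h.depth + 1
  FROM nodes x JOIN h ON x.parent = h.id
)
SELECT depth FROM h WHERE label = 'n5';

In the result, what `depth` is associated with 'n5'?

2

Base: id=2 (n14) at depth 0.
Iteration 1: rows with parent in {2} -> n25 (id 3, depth 1), n39 (id 10, depth 1).
Iteration 2: rows with parent in {3,10} -> n5 (id 6, depth 2), n27 (id 12, depth 2).
Iteration 3: no rows with parent in {6,12}; recursion stops.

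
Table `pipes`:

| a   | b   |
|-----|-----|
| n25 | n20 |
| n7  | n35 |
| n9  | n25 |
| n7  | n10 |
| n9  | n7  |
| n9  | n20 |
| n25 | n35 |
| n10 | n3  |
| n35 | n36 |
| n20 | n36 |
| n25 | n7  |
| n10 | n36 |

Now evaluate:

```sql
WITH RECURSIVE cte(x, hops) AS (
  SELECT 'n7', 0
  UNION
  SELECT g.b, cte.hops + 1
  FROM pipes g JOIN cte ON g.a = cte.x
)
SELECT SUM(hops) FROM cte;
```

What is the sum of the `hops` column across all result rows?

6

Base: (n7, hops=0).
Iteration 1: edges from {n7} -> (n10, hops=1), (n35, hops=1).
Iteration 2: edges from {n10,n35} -> (n3, hops=2), (n36, hops=2). [UNION drops 1 duplicate row(s)]
Iteration 3: no outgoing edges from {n3,n36}; recursion stops.
SUM(hops) = 0 + 1 + 1 + 2 + 2 = 6.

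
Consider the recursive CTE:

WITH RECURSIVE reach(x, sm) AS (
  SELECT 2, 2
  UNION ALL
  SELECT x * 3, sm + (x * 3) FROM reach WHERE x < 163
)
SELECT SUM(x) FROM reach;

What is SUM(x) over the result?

728

Base: x=2, sm=2.
Iteration 1: 2 < 163 holds -> x = 2 * 3 = 6, sm = 2 + 6 = 8.
Iteration 2: 6 < 163 holds -> x = 6 * 3 = 18, sm = 8 + 18 = 26.
Iteration 3: 18 < 163 holds -> x = 18 * 3 = 54, sm = 26 + 54 = 80.
Iteration 4: 54 < 163 holds -> x = 54 * 3 = 162, sm = 80 + 162 = 242.
Iteration 5: 162 < 163 holds -> x = 162 * 3 = 486, sm = 242 + 486 = 728.
Iteration 6: 486 < 163 fails; recursion stops.
SUM(x) = 2 + 6 + 18 + 54 + 162 + 486 = 728.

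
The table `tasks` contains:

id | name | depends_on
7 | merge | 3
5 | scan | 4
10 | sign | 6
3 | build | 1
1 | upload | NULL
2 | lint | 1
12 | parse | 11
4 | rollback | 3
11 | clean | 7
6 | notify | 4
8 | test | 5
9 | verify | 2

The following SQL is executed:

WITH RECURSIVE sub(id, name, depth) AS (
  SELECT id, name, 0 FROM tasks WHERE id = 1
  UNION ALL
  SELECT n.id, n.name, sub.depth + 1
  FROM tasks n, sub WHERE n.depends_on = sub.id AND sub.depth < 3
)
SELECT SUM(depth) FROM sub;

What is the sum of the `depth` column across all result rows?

17

Base: id=1 (upload) at depth 0.
Iteration 1: rows with depends_on in {1} -> lint (id 2, depth 1), build (id 3, depth 1).
Iteration 2: rows with depends_on in {2,3} -> rollback (id 4, depth 2), merge (id 7, depth 2), verify (id 9, depth 2).
Iteration 3: rows with depends_on in {4,7,9} -> scan (id 5, depth 3), notify (id 6, depth 3), clean (id 11, depth 3).
Iteration 4: depth < 3 fails for all current rows; recursion stops.
SUM(depth) = 0 + 1 + 1 + 2 + 2 + 2 + 3 + 3 + 3 = 17.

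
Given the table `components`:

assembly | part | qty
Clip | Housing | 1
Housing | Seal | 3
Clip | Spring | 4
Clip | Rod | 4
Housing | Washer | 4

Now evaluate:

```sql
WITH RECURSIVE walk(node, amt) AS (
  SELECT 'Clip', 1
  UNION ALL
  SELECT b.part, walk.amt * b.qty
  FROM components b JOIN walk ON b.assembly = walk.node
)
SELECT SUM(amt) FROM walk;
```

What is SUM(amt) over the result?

Base: (Clip, amt=1).
Iteration 1: components of {Clip} -> Housing = 1*1 = 1, Rod = 1*4 = 4, Spring = 1*4 = 4.
Iteration 2: components of {Housing,Rod,Spring} -> Seal = 1*3 = 3, Washer = 1*4 = 4.
Iteration 3: no further components; recursion stops.
SUM(amt) = 1 + 1 + 4 + 4 + 4 + 3 = 17.

17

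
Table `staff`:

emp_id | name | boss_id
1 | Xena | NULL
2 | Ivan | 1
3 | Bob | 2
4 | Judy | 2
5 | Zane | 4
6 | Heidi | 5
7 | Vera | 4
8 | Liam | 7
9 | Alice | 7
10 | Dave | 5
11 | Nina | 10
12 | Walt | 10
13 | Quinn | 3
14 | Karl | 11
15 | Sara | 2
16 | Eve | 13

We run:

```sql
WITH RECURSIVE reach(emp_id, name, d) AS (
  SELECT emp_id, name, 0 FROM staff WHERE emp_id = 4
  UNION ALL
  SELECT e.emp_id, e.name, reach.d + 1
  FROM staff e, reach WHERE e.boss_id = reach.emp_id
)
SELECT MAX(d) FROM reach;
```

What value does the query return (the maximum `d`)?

Base: emp_id=4 (Judy) at d 0.
Iteration 1: rows with boss_id in {4} -> Zane (id 5, d 1), Vera (id 7, d 1).
Iteration 2: rows with boss_id in {5,7} -> Heidi (id 6, d 2), Liam (id 8, d 2), Alice (id 9, d 2), Dave (id 10, d 2).
Iteration 3: rows with boss_id in {6,8,9,10} -> Nina (id 11, d 3), Walt (id 12, d 3).
Iteration 4: rows with boss_id in {11,12} -> Karl (id 14, d 4).
Iteration 5: no rows with boss_id in {14}; recursion stops.
d values: 0, 1, 1, 2, 2, 2, 2, 3, 3, 4; the maximum is 4.

4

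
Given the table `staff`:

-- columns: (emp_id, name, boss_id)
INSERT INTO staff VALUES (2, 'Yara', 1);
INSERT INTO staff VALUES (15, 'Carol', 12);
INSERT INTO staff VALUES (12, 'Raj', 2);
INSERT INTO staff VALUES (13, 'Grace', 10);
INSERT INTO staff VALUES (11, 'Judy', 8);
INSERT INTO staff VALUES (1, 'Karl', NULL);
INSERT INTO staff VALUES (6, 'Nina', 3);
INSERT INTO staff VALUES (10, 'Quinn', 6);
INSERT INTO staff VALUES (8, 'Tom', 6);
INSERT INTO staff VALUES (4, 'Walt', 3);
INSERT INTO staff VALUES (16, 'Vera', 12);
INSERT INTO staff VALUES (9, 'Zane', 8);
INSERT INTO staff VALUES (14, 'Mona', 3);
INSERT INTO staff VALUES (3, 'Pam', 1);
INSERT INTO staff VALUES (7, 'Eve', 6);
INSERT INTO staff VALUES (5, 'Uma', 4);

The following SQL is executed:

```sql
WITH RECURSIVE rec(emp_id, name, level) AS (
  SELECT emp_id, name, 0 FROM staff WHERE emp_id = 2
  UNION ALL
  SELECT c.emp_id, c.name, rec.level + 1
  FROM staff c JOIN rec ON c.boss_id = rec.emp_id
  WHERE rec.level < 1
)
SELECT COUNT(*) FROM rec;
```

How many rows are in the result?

2

Base: emp_id=2 (Yara) at level 0.
Iteration 1: rows with boss_id in {2} -> Raj (id 12, level 1).
Iteration 2: level < 1 fails for all current rows; recursion stops.
Total rows emitted: 2.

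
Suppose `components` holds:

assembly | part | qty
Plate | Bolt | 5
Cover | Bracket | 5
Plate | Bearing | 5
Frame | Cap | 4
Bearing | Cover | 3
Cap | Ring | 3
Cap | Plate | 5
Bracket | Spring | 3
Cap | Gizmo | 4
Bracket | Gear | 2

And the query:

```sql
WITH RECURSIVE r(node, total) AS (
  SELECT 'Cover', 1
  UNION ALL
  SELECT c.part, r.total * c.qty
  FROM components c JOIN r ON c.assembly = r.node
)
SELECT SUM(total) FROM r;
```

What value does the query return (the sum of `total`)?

Base: (Cover, total=1).
Iteration 1: components of {Cover} -> Bracket = 1*5 = 5.
Iteration 2: components of {Bracket} -> Gear = 5*2 = 10, Spring = 5*3 = 15.
Iteration 3: no further components; recursion stops.
SUM(total) = 1 + 5 + 15 + 10 = 31.

31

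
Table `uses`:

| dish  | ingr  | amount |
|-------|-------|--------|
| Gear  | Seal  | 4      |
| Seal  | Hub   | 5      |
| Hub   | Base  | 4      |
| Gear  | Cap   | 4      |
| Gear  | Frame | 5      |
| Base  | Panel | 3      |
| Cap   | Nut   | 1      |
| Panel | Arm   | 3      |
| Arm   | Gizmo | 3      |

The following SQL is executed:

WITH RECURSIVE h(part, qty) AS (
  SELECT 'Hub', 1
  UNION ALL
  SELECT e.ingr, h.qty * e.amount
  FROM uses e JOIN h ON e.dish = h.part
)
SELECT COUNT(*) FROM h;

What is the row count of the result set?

5

Base: (Hub, qty=1).
Iteration 1: components of {Hub} -> Base = 1*4 = 4.
Iteration 2: components of {Base} -> Panel = 4*3 = 12.
Iteration 3: components of {Panel} -> Arm = 12*3 = 36.
Iteration 4: components of {Arm} -> Gizmo = 36*3 = 108.
Iteration 5: no further components; recursion stops.
Total rows emitted: 5.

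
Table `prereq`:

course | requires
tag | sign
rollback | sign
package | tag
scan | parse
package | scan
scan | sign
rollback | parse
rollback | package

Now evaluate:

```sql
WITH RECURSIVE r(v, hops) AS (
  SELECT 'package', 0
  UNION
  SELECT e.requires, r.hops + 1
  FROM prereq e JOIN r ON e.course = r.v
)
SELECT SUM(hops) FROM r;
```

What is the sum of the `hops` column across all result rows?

Base: (package, hops=0).
Iteration 1: edges from {package} -> (scan, hops=1), (tag, hops=1).
Iteration 2: edges from {scan,tag} -> (parse, hops=2), (sign, hops=2). [UNION drops 1 duplicate row(s)]
Iteration 3: no outgoing edges from {parse,sign}; recursion stops.
SUM(hops) = 0 + 1 + 1 + 2 + 2 = 6.

6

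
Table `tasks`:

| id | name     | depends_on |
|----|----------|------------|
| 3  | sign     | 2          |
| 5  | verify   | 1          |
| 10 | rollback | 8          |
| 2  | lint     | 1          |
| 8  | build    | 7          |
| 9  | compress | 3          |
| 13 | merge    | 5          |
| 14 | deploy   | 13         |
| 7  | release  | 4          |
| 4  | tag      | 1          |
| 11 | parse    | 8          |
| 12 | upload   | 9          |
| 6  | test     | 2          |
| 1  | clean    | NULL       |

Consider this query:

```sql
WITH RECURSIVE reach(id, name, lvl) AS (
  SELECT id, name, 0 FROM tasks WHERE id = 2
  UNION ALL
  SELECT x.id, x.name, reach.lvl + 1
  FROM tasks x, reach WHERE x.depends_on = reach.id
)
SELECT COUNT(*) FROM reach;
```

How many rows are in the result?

Base: id=2 (lint) at lvl 0.
Iteration 1: rows with depends_on in {2} -> sign (id 3, lvl 1), test (id 6, lvl 1).
Iteration 2: rows with depends_on in {3,6} -> compress (id 9, lvl 2).
Iteration 3: rows with depends_on in {9} -> upload (id 12, lvl 3).
Iteration 4: no rows with depends_on in {12}; recursion stops.
Total rows emitted: 5.

5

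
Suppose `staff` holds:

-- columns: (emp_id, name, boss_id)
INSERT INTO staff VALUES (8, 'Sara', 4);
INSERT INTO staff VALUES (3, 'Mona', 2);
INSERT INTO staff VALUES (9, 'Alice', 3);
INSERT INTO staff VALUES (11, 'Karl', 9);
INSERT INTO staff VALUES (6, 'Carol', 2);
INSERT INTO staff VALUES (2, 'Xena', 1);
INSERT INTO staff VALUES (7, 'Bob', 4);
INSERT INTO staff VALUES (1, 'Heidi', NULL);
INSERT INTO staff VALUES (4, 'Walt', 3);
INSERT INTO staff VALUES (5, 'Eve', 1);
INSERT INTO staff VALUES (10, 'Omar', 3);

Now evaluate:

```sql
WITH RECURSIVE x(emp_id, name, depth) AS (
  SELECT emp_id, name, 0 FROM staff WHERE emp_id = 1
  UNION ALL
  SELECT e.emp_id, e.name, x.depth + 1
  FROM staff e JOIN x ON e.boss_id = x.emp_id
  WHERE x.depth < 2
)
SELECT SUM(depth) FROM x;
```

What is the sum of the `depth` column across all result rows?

6

Base: emp_id=1 (Heidi) at depth 0.
Iteration 1: rows with boss_id in {1} -> Xena (id 2, depth 1), Eve (id 5, depth 1).
Iteration 2: rows with boss_id in {2,5} -> Mona (id 3, depth 2), Carol (id 6, depth 2).
Iteration 3: depth < 2 fails for all current rows; recursion stops.
SUM(depth) = 0 + 1 + 1 + 2 + 2 = 6.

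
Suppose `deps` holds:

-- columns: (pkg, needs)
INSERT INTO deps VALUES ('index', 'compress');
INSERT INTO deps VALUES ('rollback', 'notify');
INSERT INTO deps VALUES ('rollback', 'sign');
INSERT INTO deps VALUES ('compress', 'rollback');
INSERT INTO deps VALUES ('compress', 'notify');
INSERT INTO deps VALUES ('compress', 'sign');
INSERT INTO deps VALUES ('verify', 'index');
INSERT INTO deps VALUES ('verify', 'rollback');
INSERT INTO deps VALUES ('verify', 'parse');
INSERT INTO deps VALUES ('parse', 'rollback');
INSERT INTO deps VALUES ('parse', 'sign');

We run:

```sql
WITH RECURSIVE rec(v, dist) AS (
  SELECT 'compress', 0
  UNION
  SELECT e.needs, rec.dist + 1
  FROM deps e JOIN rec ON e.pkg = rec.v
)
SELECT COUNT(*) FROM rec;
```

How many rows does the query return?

Base: (compress, dist=0).
Iteration 1: edges from {compress} -> (notify, dist=1), (rollback, dist=1), (sign, dist=1).
Iteration 2: edges from {notify,rollback,sign} -> (notify, dist=2), (sign, dist=2).
Iteration 3: no outgoing edges from {notify,sign}; recursion stops.
Total rows emitted: 6.

6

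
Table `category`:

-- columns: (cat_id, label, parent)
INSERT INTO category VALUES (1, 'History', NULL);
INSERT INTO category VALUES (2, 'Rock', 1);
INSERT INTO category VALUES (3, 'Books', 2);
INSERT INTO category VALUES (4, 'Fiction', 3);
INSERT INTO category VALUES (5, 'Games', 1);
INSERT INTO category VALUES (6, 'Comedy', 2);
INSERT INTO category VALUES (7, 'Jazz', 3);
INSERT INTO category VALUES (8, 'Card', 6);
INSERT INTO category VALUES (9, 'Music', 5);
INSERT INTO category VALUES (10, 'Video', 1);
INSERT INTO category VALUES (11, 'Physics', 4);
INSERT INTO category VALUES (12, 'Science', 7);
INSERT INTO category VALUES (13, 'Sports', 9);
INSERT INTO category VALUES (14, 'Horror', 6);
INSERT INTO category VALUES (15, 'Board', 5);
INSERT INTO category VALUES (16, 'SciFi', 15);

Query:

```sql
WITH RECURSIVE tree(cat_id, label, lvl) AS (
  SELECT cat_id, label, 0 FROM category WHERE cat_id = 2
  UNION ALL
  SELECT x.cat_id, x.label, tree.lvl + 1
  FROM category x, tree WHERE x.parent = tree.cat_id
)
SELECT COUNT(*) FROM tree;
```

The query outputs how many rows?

Base: cat_id=2 (Rock) at lvl 0.
Iteration 1: rows with parent in {2} -> Books (id 3, lvl 1), Comedy (id 6, lvl 1).
Iteration 2: rows with parent in {3,6} -> Fiction (id 4, lvl 2), Jazz (id 7, lvl 2), Card (id 8, lvl 2), Horror (id 14, lvl 2).
Iteration 3: rows with parent in {4,7,8,14} -> Physics (id 11, lvl 3), Science (id 12, lvl 3).
Iteration 4: no rows with parent in {11,12}; recursion stops.
Total rows emitted: 9.

9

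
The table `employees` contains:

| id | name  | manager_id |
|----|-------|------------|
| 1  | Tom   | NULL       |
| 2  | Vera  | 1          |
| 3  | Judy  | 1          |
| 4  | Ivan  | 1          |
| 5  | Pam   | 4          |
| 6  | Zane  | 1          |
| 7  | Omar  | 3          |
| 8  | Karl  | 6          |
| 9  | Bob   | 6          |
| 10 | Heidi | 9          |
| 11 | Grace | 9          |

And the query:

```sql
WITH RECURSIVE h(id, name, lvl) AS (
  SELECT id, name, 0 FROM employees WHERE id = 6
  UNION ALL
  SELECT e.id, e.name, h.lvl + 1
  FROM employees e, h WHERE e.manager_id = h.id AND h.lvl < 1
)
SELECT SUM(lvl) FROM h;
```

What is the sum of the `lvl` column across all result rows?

Base: id=6 (Zane) at lvl 0.
Iteration 1: rows with manager_id in {6} -> Karl (id 8, lvl 1), Bob (id 9, lvl 1).
Iteration 2: lvl < 1 fails for all current rows; recursion stops.
SUM(lvl) = 0 + 1 + 1 = 2.

2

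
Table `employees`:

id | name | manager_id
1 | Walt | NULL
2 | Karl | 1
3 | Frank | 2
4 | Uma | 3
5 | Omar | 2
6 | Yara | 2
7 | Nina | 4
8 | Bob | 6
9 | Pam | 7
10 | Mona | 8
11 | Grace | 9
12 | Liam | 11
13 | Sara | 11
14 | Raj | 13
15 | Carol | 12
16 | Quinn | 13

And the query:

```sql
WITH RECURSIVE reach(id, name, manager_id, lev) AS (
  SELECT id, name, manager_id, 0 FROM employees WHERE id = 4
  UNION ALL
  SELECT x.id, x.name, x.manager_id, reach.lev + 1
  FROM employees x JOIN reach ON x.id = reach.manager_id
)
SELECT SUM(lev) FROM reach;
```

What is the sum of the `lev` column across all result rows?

6

Base: id=4 (Uma), manager_id=3, lev 0.
Iteration 1: join on id=3 -> Frank (id 3, manager_id=2, lev 1).
Iteration 2: join on id=2 -> Karl (id 2, manager_id=1, lev 2).
Iteration 3: join on id=1 -> Walt (id 1, manager_id=NULL, lev 3).
Iteration 4: manager_id is NULL; no match; recursion stops.
SUM(lev) = 0 + 1 + 2 + 3 = 6.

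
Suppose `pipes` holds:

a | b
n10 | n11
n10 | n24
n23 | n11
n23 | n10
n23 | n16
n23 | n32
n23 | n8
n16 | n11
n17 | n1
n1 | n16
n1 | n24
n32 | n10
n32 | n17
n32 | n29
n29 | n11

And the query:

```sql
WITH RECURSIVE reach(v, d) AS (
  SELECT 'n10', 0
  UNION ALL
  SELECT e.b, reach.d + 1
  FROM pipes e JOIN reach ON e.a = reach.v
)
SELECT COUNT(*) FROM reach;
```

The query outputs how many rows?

3

Base: (n10, d=0).
Iteration 1: edges from {n10} -> (n11, d=1), (n24, d=1).
Iteration 2: no outgoing edges from {n11,n24}; recursion stops.
Total rows emitted: 3.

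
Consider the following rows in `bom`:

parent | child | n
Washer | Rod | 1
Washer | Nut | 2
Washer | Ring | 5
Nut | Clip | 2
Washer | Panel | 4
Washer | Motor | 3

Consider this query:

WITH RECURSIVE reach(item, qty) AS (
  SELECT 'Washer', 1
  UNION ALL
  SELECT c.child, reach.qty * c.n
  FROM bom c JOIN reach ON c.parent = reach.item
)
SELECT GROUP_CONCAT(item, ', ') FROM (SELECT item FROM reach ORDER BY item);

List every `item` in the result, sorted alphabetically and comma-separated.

Base: (Washer, qty=1).
Iteration 1: components of {Washer} -> Motor = 1*3 = 3, Nut = 1*2 = 2, Panel = 1*4 = 4, Ring = 1*5 = 5, Rod = 1*1 = 1.
Iteration 2: components of {Motor,Nut,Panel,Ring,Rod} -> Clip = 2*2 = 4.
Iteration 3: no further components; recursion stops.

Clip, Motor, Nut, Panel, Ring, Rod, Washer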